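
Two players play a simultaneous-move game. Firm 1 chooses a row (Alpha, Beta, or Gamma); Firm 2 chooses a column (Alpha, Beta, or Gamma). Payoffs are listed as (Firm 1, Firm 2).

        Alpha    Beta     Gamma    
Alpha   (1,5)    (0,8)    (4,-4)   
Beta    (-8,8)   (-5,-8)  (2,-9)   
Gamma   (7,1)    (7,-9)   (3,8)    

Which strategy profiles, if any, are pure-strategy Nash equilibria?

Find each player's best response to every opponent strategy; NE are the intersections.
Firm 1's best responses — vs Alpha: Gamma (payoff 7); vs Beta: Gamma (payoff 7); vs Gamma: Alpha (payoff 4).
Firm 2's best responses — vs Alpha: Beta (payoff 8); vs Beta: Alpha (payoff 8); vs Gamma: Gamma (payoff 8).
No cell has both players best-responding. For instance, Firm 1's best reply to Beta is Gamma, but against Gamma Firm 2 prefers Gamma over Beta.

None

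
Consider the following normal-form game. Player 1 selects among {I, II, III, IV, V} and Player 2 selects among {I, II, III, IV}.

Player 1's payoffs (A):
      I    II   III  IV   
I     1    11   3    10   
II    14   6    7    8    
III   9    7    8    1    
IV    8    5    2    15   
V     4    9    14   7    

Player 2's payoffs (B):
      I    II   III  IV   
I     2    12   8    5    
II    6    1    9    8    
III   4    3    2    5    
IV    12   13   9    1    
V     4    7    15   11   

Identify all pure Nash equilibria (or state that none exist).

A profile is a Nash equilibrium when each player is best-responding to the other.
Player 1's best responses — vs I: II (payoff 14); vs II: I (payoff 11); vs III: V (payoff 14); vs IV: IV (payoff 15).
Player 2's best responses — vs I: II (payoff 12); vs II: III (payoff 9); vs III: IV (payoff 5); vs IV: II (payoff 13); vs V: III (payoff 15).
Mutual best responses occur at (I, II) and (V, III); at each, neither player gains by switching.

(I, II) and (V, III)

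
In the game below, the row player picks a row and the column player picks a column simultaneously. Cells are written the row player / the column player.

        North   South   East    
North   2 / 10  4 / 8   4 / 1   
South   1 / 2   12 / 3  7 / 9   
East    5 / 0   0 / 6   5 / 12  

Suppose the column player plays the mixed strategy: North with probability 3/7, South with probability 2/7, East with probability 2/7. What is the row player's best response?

South

Compute the row player's expected payoff from each pure strategy against the given mix.
North: (3/7)·2 + (2/7)·4 + (2/7)·4 = 22/7
South: (3/7)·1 + (2/7)·12 + (2/7)·7 = 41/7
East: (3/7)·5 + (2/7)·0 + (2/7)·5 = 25/7
Highest expected payoff is 41/7, from South.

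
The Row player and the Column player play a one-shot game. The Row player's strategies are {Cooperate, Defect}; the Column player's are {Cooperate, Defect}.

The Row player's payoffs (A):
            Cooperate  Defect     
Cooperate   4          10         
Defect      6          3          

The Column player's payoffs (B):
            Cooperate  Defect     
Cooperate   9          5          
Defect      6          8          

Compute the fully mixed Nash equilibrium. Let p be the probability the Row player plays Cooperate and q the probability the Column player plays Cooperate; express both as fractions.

In a mixed NE each player is indifferent between their pure strategies, so the opponent's mix sets the indifference.
The Column player indifferent between Cooperate and Defect: p·9 + (1−p)·6 = p·5 + (1−p)·8 ⟹ 6 + 3p = 8 + (-3)p ⟹ p = 1/3.
The Row player indifferent between Cooperate and Defect: q·4 + (1−q)·10 = q·6 + (1−q)·3 ⟹ 10 + (-6)q = 3 + 3q ⟹ q = 7/9.

p = 1/3, q = 7/9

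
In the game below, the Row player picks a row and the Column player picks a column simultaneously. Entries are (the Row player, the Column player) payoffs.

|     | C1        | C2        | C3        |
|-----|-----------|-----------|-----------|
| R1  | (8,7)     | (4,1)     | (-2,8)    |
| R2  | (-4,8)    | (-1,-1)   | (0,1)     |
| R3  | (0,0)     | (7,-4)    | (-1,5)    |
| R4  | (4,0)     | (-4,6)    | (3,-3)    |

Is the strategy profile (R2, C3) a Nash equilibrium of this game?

No

Holding the Column player at C3: the Row player gets 0 from R2 but could get 3 by switching to R4. The Row player has a profitable deviation.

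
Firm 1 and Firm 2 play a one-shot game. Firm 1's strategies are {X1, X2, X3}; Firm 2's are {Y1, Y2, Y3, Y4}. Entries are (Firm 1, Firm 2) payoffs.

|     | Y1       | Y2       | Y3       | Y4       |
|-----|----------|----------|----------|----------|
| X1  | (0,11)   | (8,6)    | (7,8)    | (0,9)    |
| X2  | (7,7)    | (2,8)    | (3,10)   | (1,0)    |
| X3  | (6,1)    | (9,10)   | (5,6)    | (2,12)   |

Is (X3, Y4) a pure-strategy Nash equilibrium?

Holding Firm 2 at Y4: Firm 1 gets 2 from X3, versus 0 from X1, 1 from X2. No profitable deviation for Firm 1.
Holding Firm 1 at X3: Firm 2 gets 12 from Y4, versus 1 from Y1, 10 from Y2, 6 from Y3. No profitable deviation for Firm 2 either.

Yes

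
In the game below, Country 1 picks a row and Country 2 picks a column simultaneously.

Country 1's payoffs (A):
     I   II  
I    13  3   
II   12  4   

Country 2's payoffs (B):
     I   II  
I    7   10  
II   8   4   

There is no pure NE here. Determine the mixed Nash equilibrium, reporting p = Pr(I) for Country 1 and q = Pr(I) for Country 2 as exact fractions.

In a mixed NE each player is indifferent between their pure strategies, so the opponent's mix sets the indifference.
Country 2 indifferent between I and II: p·7 + (1−p)·8 = p·10 + (1−p)·4 ⟹ 8 + (-1)p = 4 + 6p ⟹ p = 4/7.
Country 1 indifferent between I and II: q·13 + (1−q)·3 = q·12 + (1−q)·4 ⟹ 3 + 10q = 4 + 8q ⟹ q = 1/2.

p = 4/7, q = 1/2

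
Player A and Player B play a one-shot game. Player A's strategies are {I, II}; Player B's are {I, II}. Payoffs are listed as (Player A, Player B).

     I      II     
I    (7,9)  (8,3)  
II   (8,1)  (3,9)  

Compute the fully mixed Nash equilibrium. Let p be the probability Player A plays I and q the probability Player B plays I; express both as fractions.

p = 4/7, q = 5/6

In a mixed NE each player is indifferent between their pure strategies, so the opponent's mix sets the indifference.
Player B indifferent between I and II: p·9 + (1−p)·1 = p·3 + (1−p)·9 ⟹ 1 + 8p = 9 + (-6)p ⟹ p = 4/7.
Player A indifferent between I and II: q·7 + (1−q)·8 = q·8 + (1−q)·3 ⟹ 8 + (-1)q = 3 + 5q ⟹ q = 5/6.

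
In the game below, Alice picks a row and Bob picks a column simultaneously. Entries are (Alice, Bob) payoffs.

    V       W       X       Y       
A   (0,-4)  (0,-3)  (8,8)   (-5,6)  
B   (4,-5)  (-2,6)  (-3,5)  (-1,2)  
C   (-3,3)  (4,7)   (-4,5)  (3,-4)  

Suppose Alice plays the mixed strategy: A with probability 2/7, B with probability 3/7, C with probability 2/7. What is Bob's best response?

Bob's best reply maximizes expected payoff against the mix.
V: (2/7)·(-4) + (3/7)·(-5) + (2/7)·3 = -17/7
W: (2/7)·(-3) + (3/7)·6 + (2/7)·7 = 26/7
X: (2/7)·8 + (3/7)·5 + (2/7)·5 = 41/7
Y: (2/7)·6 + (3/7)·2 + (2/7)·(-4) = 10/7
Highest expected payoff is 41/7, from X.

X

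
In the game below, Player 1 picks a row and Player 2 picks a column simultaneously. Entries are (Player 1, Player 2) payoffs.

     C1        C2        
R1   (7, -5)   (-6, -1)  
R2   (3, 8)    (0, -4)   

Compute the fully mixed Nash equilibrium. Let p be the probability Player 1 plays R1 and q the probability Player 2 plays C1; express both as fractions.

p = 3/4, q = 3/5

In a mixed NE each player is indifferent between their pure strategies, so the opponent's mix sets the indifference.
Player 2 indifferent between C1 and C2: p·(-5) + (1−p)·8 = p·(-1) + (1−p)·(-4) ⟹ 8 + (-13)p = (-4) + 3p ⟹ p = 3/4.
Player 1 indifferent between R1 and R2: q·7 + (1−q)·(-6) = q·3 + (1−q)·0 ⟹ (-6) + 13q = 0 + 3q ⟹ q = 3/5.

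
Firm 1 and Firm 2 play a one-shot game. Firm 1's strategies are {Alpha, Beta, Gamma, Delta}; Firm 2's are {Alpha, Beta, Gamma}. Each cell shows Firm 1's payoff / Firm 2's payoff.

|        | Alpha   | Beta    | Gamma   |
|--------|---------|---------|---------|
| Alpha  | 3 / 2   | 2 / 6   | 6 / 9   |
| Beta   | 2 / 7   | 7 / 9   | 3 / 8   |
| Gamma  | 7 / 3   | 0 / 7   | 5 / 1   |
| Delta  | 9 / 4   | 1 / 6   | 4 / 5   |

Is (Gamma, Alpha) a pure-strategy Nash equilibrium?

No

Holding Firm 2 at Alpha: Firm 1 gets 7 from Gamma but could get 9 by switching to Delta. Firm 1 has a profitable deviation.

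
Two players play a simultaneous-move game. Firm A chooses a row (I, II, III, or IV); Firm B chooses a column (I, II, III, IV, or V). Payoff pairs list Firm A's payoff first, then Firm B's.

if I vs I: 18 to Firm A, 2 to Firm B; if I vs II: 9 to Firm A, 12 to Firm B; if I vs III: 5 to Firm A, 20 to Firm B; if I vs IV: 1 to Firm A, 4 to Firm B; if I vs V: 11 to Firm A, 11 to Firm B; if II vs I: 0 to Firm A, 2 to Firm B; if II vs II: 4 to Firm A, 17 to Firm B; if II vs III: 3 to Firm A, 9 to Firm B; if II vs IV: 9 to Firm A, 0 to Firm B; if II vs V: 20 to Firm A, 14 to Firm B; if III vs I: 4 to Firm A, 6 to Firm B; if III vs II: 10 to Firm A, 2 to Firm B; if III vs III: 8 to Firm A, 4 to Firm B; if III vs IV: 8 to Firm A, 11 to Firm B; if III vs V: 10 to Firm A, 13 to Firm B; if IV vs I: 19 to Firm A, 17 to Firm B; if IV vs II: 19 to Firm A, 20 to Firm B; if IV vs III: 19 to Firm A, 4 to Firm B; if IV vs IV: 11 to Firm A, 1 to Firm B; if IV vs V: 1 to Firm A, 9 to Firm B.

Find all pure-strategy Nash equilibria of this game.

(IV, II)

Check mutual best responses: a cell is a NE iff neither player can gain by unilaterally deviating.
Firm A's best responses — vs I: IV (payoff 19); vs II: IV (payoff 19); vs III: IV (payoff 19); vs IV: IV (payoff 11); vs V: II (payoff 20).
Firm B's best responses — vs I: III (payoff 20); vs II: II (payoff 17); vs III: V (payoff 13); vs IV: II (payoff 20).
The only mutual best response is (IV, II); neither player gains by switching there.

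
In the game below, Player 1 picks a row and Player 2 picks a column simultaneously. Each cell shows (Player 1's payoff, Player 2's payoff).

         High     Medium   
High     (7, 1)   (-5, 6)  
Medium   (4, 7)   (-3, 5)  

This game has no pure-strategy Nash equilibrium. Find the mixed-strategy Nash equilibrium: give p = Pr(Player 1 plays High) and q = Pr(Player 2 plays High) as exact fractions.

p = 2/7, q = 2/5

In a mixed NE each player is indifferent between their pure strategies, so the opponent's mix sets the indifference.
Player 2 indifferent between High and Medium: p·1 + (1−p)·7 = p·6 + (1−p)·5 ⟹ 7 + (-6)p = 5 + 1p ⟹ p = 2/7.
Player 1 indifferent between High and Medium: q·7 + (1−q)·(-5) = q·4 + (1−q)·(-3) ⟹ (-5) + 12q = (-3) + 7q ⟹ q = 2/5.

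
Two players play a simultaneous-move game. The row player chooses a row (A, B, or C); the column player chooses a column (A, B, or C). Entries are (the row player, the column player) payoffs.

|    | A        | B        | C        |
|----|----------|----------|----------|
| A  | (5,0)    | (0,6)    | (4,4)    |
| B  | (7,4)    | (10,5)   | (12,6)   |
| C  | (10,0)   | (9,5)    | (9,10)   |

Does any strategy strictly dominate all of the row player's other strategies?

None

Check whether one of the row player's strategies beats all alternatives regardless of what the opponent does.
A is not dominant: against A, B gives 7 > 5.
B is not dominant: against A, C gives 10 > 7.
C is not dominant: against B, B gives 10 > 9.
No single strategy is best against every opponent action.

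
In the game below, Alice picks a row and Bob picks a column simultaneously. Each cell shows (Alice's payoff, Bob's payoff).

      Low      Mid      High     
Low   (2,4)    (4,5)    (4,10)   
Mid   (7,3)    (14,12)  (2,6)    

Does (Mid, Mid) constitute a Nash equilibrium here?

Holding Bob at Mid: Alice gets 14 from Mid, versus 4 from Low. No profitable deviation for Alice.
Holding Alice at Mid: Bob gets 12 from Mid, versus 3 from Low, 6 from High. No profitable deviation for Bob either.

Yes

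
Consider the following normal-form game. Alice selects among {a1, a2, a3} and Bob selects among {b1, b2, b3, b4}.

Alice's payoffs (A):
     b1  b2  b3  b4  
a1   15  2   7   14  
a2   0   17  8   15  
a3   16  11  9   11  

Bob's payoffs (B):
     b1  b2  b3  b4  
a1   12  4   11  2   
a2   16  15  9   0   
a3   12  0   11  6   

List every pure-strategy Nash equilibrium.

(a3, b1)

A profile is a Nash equilibrium when each player is best-responding to the other.
Alice's best responses — vs b1: a3 (payoff 16); vs b2: a2 (payoff 17); vs b3: a3 (payoff 9); vs b4: a2 (payoff 15).
Bob's best responses — vs a1: b1 (payoff 12); vs a2: b1 (payoff 16); vs a3: b1 (payoff 12).
The only mutual best response is (a3, b1); neither player gains by switching there.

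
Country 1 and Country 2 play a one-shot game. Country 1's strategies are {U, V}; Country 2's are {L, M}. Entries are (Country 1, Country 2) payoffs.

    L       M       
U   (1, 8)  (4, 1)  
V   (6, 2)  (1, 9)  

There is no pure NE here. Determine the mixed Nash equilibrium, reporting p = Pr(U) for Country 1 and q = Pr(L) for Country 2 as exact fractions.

In a mixed NE each player is indifferent between their pure strategies, so the opponent's mix sets the indifference.
Country 2 indifferent between L and M: p·8 + (1−p)·2 = p·1 + (1−p)·9 ⟹ 2 + 6p = 9 + (-8)p ⟹ p = 1/2.
Country 1 indifferent between U and V: q·1 + (1−q)·4 = q·6 + (1−q)·1 ⟹ 4 + (-3)q = 1 + 5q ⟹ q = 3/8.

p = 1/2, q = 3/8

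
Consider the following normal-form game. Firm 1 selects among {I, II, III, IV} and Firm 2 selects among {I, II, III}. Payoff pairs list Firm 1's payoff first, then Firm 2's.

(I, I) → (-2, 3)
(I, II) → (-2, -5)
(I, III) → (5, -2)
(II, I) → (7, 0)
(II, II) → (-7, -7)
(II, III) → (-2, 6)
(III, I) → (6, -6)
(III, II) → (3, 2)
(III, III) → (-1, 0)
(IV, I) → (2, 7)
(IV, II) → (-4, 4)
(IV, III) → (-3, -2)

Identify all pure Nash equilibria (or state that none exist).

(III, II)

A profile is a Nash equilibrium when each player is best-responding to the other.
Firm 1's best responses — vs I: II (payoff 7); vs II: III (payoff 3); vs III: I (payoff 5).
Firm 2's best responses — vs I: I (payoff 3); vs II: III (payoff 6); vs III: II (payoff 2); vs IV: I (payoff 7).
The only mutual best response is (III, II); neither player gains by switching there.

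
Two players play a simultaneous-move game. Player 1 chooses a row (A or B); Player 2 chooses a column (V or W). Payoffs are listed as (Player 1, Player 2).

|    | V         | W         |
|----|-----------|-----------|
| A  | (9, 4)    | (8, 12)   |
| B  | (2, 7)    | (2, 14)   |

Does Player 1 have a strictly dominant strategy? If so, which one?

A

Check whether one of Player 1's strategies beats all alternatives regardless of what the opponent does.
A strictly dominates: vs V: 9 > 2; vs W: 8 > 2.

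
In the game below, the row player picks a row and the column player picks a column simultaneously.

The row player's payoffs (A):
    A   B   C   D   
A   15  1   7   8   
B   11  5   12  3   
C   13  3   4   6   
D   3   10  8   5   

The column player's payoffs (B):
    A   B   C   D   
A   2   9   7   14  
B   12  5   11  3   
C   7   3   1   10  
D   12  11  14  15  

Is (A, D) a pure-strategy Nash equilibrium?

Holding the column player at D: the row player gets 8 from A, versus 3 from B, 6 from C, 5 from D. No profitable deviation for the row player.
Holding the row player at A: the column player gets 14 from D, versus 2 from A, 9 from B, 7 from C. No profitable deviation for the column player either.

Yes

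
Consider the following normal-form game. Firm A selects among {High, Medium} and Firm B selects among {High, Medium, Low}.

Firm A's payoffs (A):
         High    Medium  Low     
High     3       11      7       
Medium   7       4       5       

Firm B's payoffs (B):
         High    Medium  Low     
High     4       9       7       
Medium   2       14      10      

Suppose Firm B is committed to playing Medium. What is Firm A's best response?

With Firm B fixed at Medium, Firm A's payoffs are: High → 11, Medium → 4.
The maximum is 11, achieved by High.

High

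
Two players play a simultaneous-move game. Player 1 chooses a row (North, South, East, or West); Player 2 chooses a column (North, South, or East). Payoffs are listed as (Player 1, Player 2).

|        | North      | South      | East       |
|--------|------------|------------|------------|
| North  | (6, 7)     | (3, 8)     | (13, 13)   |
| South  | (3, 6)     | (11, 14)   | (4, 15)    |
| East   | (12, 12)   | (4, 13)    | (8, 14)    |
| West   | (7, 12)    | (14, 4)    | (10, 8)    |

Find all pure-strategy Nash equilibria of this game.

(North, East)

Check mutual best responses: a cell is a NE iff neither player can gain by unilaterally deviating.
Player 1's best responses — vs North: East (payoff 12); vs South: West (payoff 14); vs East: North (payoff 13).
Player 2's best responses — vs North: East (payoff 13); vs South: East (payoff 15); vs East: East (payoff 14); vs West: North (payoff 12).
The only mutual best response is (North, East); neither player gains by switching there.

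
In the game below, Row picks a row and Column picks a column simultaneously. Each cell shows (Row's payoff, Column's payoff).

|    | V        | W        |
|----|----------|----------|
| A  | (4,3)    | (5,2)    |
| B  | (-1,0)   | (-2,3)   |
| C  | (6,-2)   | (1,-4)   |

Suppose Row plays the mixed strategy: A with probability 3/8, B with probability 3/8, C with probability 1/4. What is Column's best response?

Compute Column's expected payoff from each pure strategy against the given mix.
V: (3/8)·3 + (3/8)·0 + (1/4)·(-2) = 5/8
W: (3/8)·2 + (3/8)·3 + (1/4)·(-4) = 7/8
Highest expected payoff is 7/8, from W.

W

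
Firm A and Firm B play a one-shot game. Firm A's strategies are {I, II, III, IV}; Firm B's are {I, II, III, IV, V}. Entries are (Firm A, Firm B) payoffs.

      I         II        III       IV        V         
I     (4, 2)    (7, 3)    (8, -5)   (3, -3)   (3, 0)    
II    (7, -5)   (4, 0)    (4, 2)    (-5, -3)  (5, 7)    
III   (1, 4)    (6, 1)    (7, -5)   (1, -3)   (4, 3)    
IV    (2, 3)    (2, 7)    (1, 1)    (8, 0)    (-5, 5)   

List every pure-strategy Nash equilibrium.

(I, II) and (II, V)

A profile is a Nash equilibrium when each player is best-responding to the other.
Firm A's best responses — vs I: II (payoff 7); vs II: I (payoff 7); vs III: I (payoff 8); vs IV: IV (payoff 8); vs V: II (payoff 5).
Firm B's best responses — vs I: II (payoff 3); vs II: V (payoff 7); vs III: I (payoff 4); vs IV: II (payoff 7).
Mutual best responses occur at (I, II) and (II, V); at each, neither player gains by switching.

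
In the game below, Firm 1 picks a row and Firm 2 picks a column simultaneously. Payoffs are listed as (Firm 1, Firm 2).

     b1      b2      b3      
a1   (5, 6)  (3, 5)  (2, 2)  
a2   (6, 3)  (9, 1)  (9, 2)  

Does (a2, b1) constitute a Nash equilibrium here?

Holding Firm 2 at b1: Firm 1 gets 6 from a2, versus 5 from a1. No profitable deviation for Firm 1.
Holding Firm 1 at a2: Firm 2 gets 3 from b1, versus 1 from b2, 2 from b3. No profitable deviation for Firm 2 either.

Yes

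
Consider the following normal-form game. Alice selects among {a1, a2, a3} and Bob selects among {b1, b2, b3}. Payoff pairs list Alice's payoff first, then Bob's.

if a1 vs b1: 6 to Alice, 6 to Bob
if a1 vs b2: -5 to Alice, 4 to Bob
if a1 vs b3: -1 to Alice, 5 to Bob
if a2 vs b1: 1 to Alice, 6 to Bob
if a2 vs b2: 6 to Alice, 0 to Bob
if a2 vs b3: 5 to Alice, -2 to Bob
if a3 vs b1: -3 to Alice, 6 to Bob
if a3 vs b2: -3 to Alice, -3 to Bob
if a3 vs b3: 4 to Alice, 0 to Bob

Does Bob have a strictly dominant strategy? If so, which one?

b1

Check whether one of Bob's strategies beats all alternatives regardless of what the opponent does.
b1 strictly dominates: vs a1: 6 > each of {4, 5}; vs a2: 6 > each of {0, -2}; vs a3: 6 > each of {-3, 0}.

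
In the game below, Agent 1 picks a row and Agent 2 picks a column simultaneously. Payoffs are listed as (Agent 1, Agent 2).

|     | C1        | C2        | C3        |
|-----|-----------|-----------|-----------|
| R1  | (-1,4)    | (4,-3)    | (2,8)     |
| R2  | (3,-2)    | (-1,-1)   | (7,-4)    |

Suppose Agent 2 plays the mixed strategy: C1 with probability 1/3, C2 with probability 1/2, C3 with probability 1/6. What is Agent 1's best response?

R1

Compute Agent 1's expected payoff from each pure strategy against the given mix.
R1: (1/3)·(-1) + (1/2)·4 + (1/6)·2 = 2
R2: (1/3)·3 + (1/2)·(-1) + (1/6)·7 = 5/3
Highest expected payoff is 2, from R1.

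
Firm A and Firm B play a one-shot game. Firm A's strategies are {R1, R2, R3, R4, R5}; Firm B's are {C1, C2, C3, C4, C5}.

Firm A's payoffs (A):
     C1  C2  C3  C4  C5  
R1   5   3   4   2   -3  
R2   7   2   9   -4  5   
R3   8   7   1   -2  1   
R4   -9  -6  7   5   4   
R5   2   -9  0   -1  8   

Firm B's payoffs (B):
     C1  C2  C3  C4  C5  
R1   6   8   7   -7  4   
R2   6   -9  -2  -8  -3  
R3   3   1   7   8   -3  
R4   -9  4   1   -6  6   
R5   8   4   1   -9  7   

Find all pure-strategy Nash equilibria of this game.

None

A profile is a Nash equilibrium when each player is best-responding to the other.
Firm A's best responses — vs C1: R3 (payoff 8); vs C2: R3 (payoff 7); vs C3: R2 (payoff 9); vs C4: R4 (payoff 5); vs C5: R5 (payoff 8).
Firm B's best responses — vs R1: C2 (payoff 8); vs R2: C1 (payoff 6); vs R3: C4 (payoff 8); vs R4: C5 (payoff 6); vs R5: C1 (payoff 8).
No cell has both players best-responding. For instance, Firm A's best reply to C2 is R3, but against R3 Firm B prefers C4 over C2.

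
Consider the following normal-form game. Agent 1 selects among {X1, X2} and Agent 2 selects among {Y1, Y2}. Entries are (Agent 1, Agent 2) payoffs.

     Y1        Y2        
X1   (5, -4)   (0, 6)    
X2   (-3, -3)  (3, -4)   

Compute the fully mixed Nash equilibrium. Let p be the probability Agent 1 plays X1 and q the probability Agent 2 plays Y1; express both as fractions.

Each player's mixing probability is pinned down by making the *other* player indifferent.
Agent 2 indifferent between Y1 and Y2: p·(-4) + (1−p)·(-3) = p·6 + (1−p)·(-4) ⟹ (-3) + (-1)p = (-4) + 10p ⟹ p = 1/11.
Agent 1 indifferent between X1 and X2: q·5 + (1−q)·0 = q·(-3) + (1−q)·3 ⟹ 0 + 5q = 3 + (-6)q ⟹ q = 3/11.

p = 1/11, q = 3/11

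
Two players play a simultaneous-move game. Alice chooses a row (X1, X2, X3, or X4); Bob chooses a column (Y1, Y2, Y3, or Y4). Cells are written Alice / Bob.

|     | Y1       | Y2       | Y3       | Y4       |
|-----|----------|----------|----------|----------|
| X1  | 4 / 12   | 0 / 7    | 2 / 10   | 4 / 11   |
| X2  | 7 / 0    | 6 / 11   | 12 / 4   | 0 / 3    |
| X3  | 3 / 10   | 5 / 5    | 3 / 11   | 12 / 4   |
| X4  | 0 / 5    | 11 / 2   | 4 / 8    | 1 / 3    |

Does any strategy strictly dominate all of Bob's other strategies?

A strategy is strictly dominant if it gives Bob a strictly higher payoff than every other strategy, against every choice by the opponent.
Y1 is not dominant: against X2, Y2 gives 11 > 0.
Y2 is not dominant: against X1, Y1 gives 12 > 7.
Y3 is not dominant: against X1, Y1 gives 12 > 10.
Y4 is not dominant: against X1, Y1 gives 12 > 11.
No single strategy is best against every opponent action.

No strictly dominant strategy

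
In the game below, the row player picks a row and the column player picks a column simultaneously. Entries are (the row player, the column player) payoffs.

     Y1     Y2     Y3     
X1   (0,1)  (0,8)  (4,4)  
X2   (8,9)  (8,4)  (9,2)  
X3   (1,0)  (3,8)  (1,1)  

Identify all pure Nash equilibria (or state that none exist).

(X2, Y1)

A profile is a Nash equilibrium when each player is best-responding to the other.
The row player's best responses — vs Y1: X2 (payoff 8); vs Y2: X2 (payoff 8); vs Y3: X2 (payoff 9).
The column player's best responses — vs X1: Y2 (payoff 8); vs X2: Y1 (payoff 9); vs X3: Y2 (payoff 8).
The only mutual best response is (X2, Y1); neither player gains by switching there.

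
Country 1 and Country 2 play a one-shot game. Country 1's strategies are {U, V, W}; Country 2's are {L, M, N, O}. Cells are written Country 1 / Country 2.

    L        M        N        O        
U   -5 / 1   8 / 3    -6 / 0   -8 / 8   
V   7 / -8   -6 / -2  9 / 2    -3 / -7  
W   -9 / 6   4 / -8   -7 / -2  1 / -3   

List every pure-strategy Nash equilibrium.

(V, N)

Check mutual best responses: a cell is a NE iff neither player can gain by unilaterally deviating.
Country 1's best responses — vs L: V (payoff 7); vs M: U (payoff 8); vs N: V (payoff 9); vs O: W (payoff 1).
Country 2's best responses — vs U: O (payoff 8); vs V: N (payoff 2); vs W: L (payoff 6).
The only mutual best response is (V, N); neither player gains by switching there.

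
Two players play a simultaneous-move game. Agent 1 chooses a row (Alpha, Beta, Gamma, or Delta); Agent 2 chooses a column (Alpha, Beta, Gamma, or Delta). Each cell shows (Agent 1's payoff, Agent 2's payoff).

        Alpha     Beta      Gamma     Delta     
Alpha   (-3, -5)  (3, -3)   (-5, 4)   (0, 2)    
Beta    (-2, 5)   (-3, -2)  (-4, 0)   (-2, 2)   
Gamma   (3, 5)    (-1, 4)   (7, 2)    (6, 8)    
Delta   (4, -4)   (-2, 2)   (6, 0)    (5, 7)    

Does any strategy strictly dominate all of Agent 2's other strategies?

A strategy is strictly dominant if it gives Agent 2 a strictly higher payoff than every other strategy, against every choice by the opponent.
Alpha is not dominant: against Alpha, Beta gives -3 > -5.
Beta is not dominant: against Alpha, Gamma gives 4 > -3.
Gamma is not dominant: against Beta, Alpha gives 5 > 0.
Delta is not dominant: against Alpha, Gamma gives 4 > 2.
No single strategy is best against every opponent action.

None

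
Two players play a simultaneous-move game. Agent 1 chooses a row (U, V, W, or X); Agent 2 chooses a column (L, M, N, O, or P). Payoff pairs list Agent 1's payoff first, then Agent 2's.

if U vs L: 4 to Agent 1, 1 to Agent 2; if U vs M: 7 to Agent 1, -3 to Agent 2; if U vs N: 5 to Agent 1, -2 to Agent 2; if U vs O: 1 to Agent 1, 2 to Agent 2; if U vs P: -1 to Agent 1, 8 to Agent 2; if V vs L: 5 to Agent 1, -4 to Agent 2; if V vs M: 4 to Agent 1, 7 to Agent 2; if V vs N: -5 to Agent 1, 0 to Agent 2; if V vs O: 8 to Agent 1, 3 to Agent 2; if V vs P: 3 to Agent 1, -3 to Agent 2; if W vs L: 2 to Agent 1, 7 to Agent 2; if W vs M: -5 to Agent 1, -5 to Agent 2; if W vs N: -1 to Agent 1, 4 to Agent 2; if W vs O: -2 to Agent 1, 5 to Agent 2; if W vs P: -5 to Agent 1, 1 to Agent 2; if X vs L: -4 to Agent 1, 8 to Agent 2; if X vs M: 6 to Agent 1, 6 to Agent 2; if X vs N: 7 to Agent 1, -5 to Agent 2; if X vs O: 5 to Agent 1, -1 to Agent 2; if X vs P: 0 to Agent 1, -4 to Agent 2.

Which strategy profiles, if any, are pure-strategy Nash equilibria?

No pure-strategy Nash equilibrium

A profile is a Nash equilibrium when each player is best-responding to the other.
Agent 1's best responses — vs L: V (payoff 5); vs M: U (payoff 7); vs N: X (payoff 7); vs O: V (payoff 8); vs P: V (payoff 3).
Agent 2's best responses — vs U: P (payoff 8); vs V: M (payoff 7); vs W: L (payoff 7); vs X: L (payoff 8).
No cell has both players best-responding. For instance, Agent 1's best reply to M is U, but against U Agent 2 prefers P over M.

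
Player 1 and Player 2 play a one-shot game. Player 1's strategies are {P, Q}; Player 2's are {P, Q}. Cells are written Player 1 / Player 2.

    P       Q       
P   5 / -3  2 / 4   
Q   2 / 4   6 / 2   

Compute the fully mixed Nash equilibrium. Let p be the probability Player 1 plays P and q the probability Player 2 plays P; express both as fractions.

In a mixed NE each player is indifferent between their pure strategies, so the opponent's mix sets the indifference.
Player 2 indifferent between P and Q: p·(-3) + (1−p)·4 = p·4 + (1−p)·2 ⟹ 4 + (-7)p = 2 + 2p ⟹ p = 2/9.
Player 1 indifferent between P and Q: q·5 + (1−q)·2 = q·2 + (1−q)·6 ⟹ 2 + 3q = 6 + (-4)q ⟹ q = 4/7.

p = 2/9, q = 4/7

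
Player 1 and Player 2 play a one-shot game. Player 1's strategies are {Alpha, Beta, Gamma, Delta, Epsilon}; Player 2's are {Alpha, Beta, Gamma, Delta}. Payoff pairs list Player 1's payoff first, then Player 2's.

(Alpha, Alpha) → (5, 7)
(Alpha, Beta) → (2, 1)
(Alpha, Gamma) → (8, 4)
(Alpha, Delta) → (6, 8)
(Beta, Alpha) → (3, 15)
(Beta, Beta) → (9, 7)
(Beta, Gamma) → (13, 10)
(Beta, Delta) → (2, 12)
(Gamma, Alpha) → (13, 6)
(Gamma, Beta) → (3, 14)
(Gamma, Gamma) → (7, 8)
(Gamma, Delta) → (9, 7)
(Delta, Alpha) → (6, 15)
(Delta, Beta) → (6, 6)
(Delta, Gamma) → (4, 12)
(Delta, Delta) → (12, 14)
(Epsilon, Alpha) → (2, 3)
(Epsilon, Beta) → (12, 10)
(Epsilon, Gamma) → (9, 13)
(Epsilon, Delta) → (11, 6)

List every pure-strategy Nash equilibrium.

Find each player's best response to every opponent strategy; NE are the intersections.
Player 1's best responses — vs Alpha: Gamma (payoff 13); vs Beta: Epsilon (payoff 12); vs Gamma: Beta (payoff 13); vs Delta: Delta (payoff 12).
Player 2's best responses — vs Alpha: Delta (payoff 8); vs Beta: Alpha (payoff 15); vs Gamma: Beta (payoff 14); vs Delta: Alpha (payoff 15); vs Epsilon: Gamma (payoff 13).
No cell has both players best-responding. For instance, Player 1's best reply to Gamma is Beta, but against Beta Player 2 prefers Alpha over Gamma.

No pure-strategy Nash equilibrium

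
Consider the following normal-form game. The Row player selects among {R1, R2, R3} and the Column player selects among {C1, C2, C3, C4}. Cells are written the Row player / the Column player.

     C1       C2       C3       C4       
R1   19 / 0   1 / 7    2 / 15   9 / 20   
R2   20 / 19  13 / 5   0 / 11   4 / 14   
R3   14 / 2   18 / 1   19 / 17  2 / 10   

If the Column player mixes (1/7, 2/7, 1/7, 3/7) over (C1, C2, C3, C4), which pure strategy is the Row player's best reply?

R3

Compute the Row player's expected payoff from each pure strategy against the given mix.
R1: (1/7)·19 + (2/7)·1 + (1/7)·2 + (3/7)·9 = 50/7
R2: (1/7)·20 + (2/7)·13 + (1/7)·0 + (3/7)·4 = 58/7
R3: (1/7)·14 + (2/7)·18 + (1/7)·19 + (3/7)·2 = 75/7
Highest expected payoff is 75/7, from R3.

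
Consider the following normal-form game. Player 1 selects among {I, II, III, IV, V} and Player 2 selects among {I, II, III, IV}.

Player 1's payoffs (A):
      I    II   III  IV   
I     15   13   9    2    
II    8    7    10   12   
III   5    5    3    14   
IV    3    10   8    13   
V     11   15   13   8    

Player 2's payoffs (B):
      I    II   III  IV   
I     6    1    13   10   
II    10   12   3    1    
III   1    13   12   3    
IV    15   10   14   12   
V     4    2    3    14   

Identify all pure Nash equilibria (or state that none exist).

There is no pure-strategy Nash equilibrium

A profile is a Nash equilibrium when each player is best-responding to the other.
Player 1's best responses — vs I: I (payoff 15); vs II: V (payoff 15); vs III: V (payoff 13); vs IV: III (payoff 14).
Player 2's best responses — vs I: III (payoff 13); vs II: II (payoff 12); vs III: II (payoff 13); vs IV: I (payoff 15); vs V: IV (payoff 14).
No cell has both players best-responding. For instance, Player 1's best reply to I is I, but against I Player 2 prefers III over I.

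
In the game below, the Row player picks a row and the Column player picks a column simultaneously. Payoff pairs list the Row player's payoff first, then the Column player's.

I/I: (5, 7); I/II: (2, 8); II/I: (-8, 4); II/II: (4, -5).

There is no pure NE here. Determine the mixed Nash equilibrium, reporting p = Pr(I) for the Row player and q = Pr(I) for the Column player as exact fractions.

p = 9/10, q = 2/15

Each player's mixing probability is pinned down by making the *other* player indifferent.
The Column player indifferent between I and II: p·7 + (1−p)·4 = p·8 + (1−p)·(-5) ⟹ 4 + 3p = (-5) + 13p ⟹ p = 9/10.
The Row player indifferent between I and II: q·5 + (1−q)·2 = q·(-8) + (1−q)·4 ⟹ 2 + 3q = 4 + (-12)q ⟹ q = 2/15.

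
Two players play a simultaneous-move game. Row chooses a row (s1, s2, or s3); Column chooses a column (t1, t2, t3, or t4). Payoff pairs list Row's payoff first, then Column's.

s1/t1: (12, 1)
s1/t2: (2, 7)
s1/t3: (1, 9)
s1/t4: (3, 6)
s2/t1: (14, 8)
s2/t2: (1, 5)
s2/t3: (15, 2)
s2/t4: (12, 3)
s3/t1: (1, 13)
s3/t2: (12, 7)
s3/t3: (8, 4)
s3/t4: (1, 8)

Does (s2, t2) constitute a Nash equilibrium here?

No

Holding Column at t2: Row gets 1 from s2 but could get 12 by switching to s3. Row has a profitable deviation.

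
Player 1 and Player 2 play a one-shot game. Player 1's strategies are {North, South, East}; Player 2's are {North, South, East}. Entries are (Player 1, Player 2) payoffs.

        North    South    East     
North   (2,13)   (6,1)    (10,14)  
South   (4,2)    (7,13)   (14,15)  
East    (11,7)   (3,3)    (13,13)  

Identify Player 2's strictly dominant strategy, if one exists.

Check whether one of Player 2's strategies beats all alternatives regardless of what the opponent does.
East strictly dominates: vs North: 14 > each of {13, 1}; vs South: 15 > each of {2, 13}; vs East: 13 > each of {7, 3}.

East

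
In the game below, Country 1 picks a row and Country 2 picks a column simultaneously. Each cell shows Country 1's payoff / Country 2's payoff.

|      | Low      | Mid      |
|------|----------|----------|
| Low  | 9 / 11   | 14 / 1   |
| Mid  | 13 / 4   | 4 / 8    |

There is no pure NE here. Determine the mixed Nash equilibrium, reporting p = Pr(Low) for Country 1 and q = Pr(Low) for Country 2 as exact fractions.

p = 2/7, q = 5/7

Each player's mixing probability is pinned down by making the *other* player indifferent.
Country 2 indifferent between Low and Mid: p·11 + (1−p)·4 = p·1 + (1−p)·8 ⟹ 4 + 7p = 8 + (-7)p ⟹ p = 2/7.
Country 1 indifferent between Low and Mid: q·9 + (1−q)·14 = q·13 + (1−q)·4 ⟹ 14 + (-5)q = 4 + 9q ⟹ q = 5/7.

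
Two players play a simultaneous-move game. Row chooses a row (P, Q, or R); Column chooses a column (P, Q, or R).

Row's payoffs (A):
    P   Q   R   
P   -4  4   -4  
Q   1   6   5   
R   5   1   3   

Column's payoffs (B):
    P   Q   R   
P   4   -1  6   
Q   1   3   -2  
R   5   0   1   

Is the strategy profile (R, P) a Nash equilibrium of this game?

Holding Column at P: Row gets 5 from R, versus -4 from P, 1 from Q. No profitable deviation for Row.
Holding Row at R: Column gets 5 from P, versus 0 from Q, 1 from R. No profitable deviation for Column either.

Yes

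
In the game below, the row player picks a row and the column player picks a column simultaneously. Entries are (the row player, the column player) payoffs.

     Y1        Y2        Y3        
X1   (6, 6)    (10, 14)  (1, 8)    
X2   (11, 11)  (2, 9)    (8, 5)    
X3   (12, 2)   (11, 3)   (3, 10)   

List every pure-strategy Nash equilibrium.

A profile is a Nash equilibrium when each player is best-responding to the other.
The row player's best responses — vs Y1: X3 (payoff 12); vs Y2: X3 (payoff 11); vs Y3: X2 (payoff 8).
The column player's best responses — vs X1: Y2 (payoff 14); vs X2: Y1 (payoff 11); vs X3: Y3 (payoff 10).
No cell has both players best-responding. For instance, the row player's best reply to Y2 is X3, but against X3 the column player prefers Y3 over Y2.

There is no pure-strategy Nash equilibrium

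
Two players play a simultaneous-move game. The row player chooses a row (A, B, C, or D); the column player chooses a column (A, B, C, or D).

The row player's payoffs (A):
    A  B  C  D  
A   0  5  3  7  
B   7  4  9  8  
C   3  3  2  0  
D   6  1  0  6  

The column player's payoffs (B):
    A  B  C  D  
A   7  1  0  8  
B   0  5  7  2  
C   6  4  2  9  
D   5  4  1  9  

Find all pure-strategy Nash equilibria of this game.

(B, C)

Find each player's best response to every opponent strategy; NE are the intersections.
The row player's best responses — vs A: B (payoff 7); vs B: A (payoff 5); vs C: B (payoff 9); vs D: B (payoff 8).
The column player's best responses — vs A: D (payoff 8); vs B: C (payoff 7); vs C: D (payoff 9); vs D: D (payoff 9).
The only mutual best response is (B, C); neither player gains by switching there.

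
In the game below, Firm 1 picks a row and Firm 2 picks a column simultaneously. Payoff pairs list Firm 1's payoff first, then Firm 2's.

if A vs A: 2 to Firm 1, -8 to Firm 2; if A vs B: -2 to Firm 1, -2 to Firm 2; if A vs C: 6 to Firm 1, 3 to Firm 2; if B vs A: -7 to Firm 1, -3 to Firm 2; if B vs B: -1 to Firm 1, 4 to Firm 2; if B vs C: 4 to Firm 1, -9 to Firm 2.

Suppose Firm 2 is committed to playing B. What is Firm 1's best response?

With Firm 2 fixed at B, Firm 1's payoffs are: A → -2, B → -1.
The maximum is -1, achieved by B.

B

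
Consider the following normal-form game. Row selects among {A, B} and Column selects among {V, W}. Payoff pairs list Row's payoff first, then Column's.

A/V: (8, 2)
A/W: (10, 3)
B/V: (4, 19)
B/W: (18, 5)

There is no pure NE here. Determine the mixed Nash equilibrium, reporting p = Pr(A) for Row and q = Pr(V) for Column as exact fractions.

In a mixed NE each player is indifferent between their pure strategies, so the opponent's mix sets the indifference.
Column indifferent between V and W: p·2 + (1−p)·19 = p·3 + (1−p)·5 ⟹ 19 + (-17)p = 5 + (-2)p ⟹ p = 14/15.
Row indifferent between A and B: q·8 + (1−q)·10 = q·4 + (1−q)·18 ⟹ 10 + (-2)q = 18 + (-14)q ⟹ q = 2/3.

p = 14/15, q = 2/3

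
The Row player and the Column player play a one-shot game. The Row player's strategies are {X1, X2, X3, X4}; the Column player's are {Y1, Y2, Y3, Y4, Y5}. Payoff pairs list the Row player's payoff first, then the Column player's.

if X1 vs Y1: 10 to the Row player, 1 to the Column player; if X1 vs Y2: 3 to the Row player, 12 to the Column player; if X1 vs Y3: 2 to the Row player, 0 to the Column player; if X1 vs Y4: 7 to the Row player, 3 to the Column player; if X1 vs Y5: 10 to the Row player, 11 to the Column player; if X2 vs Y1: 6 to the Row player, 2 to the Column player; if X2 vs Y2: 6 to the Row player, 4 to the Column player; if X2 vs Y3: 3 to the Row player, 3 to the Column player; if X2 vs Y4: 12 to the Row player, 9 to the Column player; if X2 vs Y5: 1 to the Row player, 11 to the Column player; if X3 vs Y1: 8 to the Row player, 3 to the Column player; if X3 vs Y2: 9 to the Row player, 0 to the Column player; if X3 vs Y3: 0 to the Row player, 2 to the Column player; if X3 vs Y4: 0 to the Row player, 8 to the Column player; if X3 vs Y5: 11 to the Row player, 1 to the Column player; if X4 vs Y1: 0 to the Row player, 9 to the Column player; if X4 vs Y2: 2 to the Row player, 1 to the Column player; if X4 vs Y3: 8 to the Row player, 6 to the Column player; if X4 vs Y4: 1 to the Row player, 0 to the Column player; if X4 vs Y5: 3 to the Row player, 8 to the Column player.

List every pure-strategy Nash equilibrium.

None

A profile is a Nash equilibrium when each player is best-responding to the other.
The Row player's best responses — vs Y1: X1 (payoff 10); vs Y2: X3 (payoff 9); vs Y3: X4 (payoff 8); vs Y4: X2 (payoff 12); vs Y5: X3 (payoff 11).
The Column player's best responses — vs X1: Y2 (payoff 12); vs X2: Y5 (payoff 11); vs X3: Y4 (payoff 8); vs X4: Y1 (payoff 9).
No cell has both players best-responding. For instance, the Row player's best reply to Y2 is X3, but against X3 the Column player prefers Y4 over Y2.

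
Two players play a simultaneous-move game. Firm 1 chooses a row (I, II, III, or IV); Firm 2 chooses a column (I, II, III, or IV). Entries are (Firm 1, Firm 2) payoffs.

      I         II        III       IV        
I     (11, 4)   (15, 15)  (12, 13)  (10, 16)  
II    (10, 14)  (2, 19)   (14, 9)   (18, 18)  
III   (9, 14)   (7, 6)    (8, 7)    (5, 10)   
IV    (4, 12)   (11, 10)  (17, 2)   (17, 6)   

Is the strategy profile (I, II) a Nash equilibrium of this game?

Holding Firm 2 at II: Firm 1 gets 15 from I, versus 2 from II, 7 from III, 11 from IV. No profitable deviation for Firm 1.
Holding Firm 1 at I: Firm 2 gets 15 from II but could get 16 by switching to IV. Firm 2 has a profitable deviation.

No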